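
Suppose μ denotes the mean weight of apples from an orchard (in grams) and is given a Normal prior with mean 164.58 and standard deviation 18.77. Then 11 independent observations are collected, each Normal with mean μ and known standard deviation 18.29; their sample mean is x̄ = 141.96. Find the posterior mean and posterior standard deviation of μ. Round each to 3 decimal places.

With known σ, the Normal prior is conjugate. Weight on the data is w = (n/σ²)/(n/σ² + 1/τ₀²) = 0.0328825/(0.0328825+0.00283839) = 0.92054.
Posterior mean = w·x̄ + (1−w)·μ₀ = 0.92054·141.96 + 0.079460·164.58 = 143.757. Posterior variance = 1/(0.0328825+0.00283839) = 27.9948, so SD = 5.291.

Posterior mean ≈ 143.757; posterior SD ≈ 5.291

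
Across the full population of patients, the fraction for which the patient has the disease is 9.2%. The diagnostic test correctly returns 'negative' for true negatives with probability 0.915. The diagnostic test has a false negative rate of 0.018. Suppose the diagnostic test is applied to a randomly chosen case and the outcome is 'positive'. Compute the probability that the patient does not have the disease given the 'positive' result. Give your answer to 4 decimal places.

Let H be the event that the patient has the disease. P(H) = 0.092, so P(¬H) = 0.908. With E the 'positive' result, P(E|H) = 0.982 and P(E|¬H) = 0.085.
P(E) = 0.982·0.092 + 0.085·0.908 = 0.090344 + 0.077180 = 0.16752.
By Bayes' theorem, P(H|E) = 0.090344 / 0.16752 = 0.5393. Hence P(¬H|E) = 1 − 0.5393 = 0.4607.

P(¬H | E) ≈ 0.4607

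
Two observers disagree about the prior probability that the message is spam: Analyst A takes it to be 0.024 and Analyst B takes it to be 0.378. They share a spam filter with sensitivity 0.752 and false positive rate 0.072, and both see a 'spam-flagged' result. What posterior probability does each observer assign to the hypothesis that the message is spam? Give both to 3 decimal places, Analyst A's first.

Analyst A: 0.204; Analyst B: 0.864

P('+'|H) = 0.752, P('+'|¬H) = 0.072.
Analyst A: numerator 0.752·0.024 = 0.018048; evidence = 0.018048+0.072·0.976 = 0.088320; posterior = 0.204.
Analyst B: numerator 0.752·0.378 = 0.28426; evidence = 0.28426+0.072·0.622 = 0.32904; posterior = 0.864.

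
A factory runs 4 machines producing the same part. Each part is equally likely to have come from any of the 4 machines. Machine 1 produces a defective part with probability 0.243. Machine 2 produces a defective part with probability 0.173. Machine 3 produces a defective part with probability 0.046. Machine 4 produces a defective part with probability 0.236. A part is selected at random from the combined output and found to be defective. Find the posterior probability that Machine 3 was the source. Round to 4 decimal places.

Posterior probability ≈ 0.0659

Tabulate prior·likelihood by source: [1] prior 0.25, lik 0.243, product 0.06075; [2] prior 0.25, lik 0.173, product 0.04325; [3] prior 0.25, lik 0.046, product 0.01150; [4] prior 0.25, lik 0.236, product 0.05900.
Normalizing constant = 0.17450; the posterior for Machine 3 is its product over the sum, 0.01150/0.17450 = 0.0659.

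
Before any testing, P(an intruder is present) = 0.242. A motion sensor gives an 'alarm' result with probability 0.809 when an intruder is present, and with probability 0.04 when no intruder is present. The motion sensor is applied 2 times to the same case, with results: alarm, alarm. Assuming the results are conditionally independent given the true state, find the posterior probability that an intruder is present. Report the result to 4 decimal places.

Let H be the event that an intruder is present; start with P(H) = 0.242. P('alarm'|H) = 0.809, P('alarm'|¬H) = 0.04.
Update on result 1 ('alarm'): P(H) ← 0.809·0.2420 / (0.809·0.2420 + 0.04·0.7580) = 0.19578/0.22610 = 0.8659.
Update on result 2 ('alarm'): P(H) ← 0.809·0.8659 / (0.809·0.8659 + 0.04·0.1341) = 0.70051/0.70588 = 0.9924.

Posterior P(H) ≈ 0.9924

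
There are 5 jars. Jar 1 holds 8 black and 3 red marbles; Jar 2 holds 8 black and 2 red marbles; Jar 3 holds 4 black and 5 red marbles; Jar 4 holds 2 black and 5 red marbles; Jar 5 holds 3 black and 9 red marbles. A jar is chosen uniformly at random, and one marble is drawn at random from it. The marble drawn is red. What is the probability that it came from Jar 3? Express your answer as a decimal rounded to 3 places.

Posterior probability ≈ 0.223

P(red|Jar 1) = 0.2727; P(red|Jar 2) = 0.2; P(red|Jar 3) = 0.5556; P(red|Jar 4) = 0.7143; P(red|Jar 5) = 0.75.
Prior × likelihood for each source: 0.2·0.2727=0.05455, 0.2·0.2=0.04000, 0.2·0.5556=0.1111, 0.2·0.7143=0.1429, 0.2·0.75=0.1500. Summing gives P(red) = 0.49851.
P(Jar 3 | red) = 0.1111 / 0.49851 = 0.223.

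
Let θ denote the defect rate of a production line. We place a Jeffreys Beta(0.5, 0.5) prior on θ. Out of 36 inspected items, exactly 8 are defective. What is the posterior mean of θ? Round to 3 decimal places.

Observing 8 successes and 28 failures updates Beta(0.5, 0.5) by adding the success and failure counts to the two shape parameters: α = 0.5+8 = 8.5, β = 0.5+28 = 28.5.
Posterior mean = α/(α+β) = 8.5/37 = 0.230.

Posterior mean ≈ 0.230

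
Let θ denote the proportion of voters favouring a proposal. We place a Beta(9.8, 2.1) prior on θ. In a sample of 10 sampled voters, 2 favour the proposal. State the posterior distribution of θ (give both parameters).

Posterior: Beta(11.8, 10.1)

Observing 2 successes and 8 failures updates Beta(9.8, 2.1) by adding the success and failure counts to the two shape parameters: α = 9.8+2 = 11.8, β = 2.1+8 = 10.1.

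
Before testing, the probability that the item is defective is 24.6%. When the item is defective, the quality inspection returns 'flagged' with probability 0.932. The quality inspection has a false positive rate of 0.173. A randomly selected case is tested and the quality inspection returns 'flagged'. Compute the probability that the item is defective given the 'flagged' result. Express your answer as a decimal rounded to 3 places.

P(H | E) ≈ 0.637

Write H for 'the item is defective'. Prior odds H:¬H = 0.246/0.754 = 0.32626. For the 'flagged' outcome, the likelihood ratio is 0.932/0.173 = 5.3873.
Posterior odds = 0.32626 × 5.3873 = 1.7577, so P(H|E) = 1.7577/(1+1.7577) = 0.637.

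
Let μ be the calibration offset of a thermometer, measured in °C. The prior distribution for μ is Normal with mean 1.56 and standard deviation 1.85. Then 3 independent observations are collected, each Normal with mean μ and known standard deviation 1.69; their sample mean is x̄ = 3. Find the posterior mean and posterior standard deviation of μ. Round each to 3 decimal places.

Posterior mean ≈ 2.687; posterior SD ≈ 0.863

With known σ, the Normal prior is conjugate. Weight on the data is w = (n/σ²)/(n/σ² + 1/τ₀²) = 1.05038/(1.05038+0.292184) = 0.78237.
Posterior mean = w·x̄ + (1−w)·μ₀ = 0.78237·3 + 0.21763·1.56 = 2.687. Posterior variance = 1/(1.05038+0.292184) = 0.744842, so SD = 0.863.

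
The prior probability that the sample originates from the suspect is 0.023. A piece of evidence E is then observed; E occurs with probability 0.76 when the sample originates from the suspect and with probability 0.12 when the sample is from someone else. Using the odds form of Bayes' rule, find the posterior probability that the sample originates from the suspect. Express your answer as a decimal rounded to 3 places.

Prior odds = 0.023/(1−0.023) = 0.023541.
Likelihood ratio for E = 0.76/0.12 = 6.3333.
Posterior odds = prior odds × LR = 0.14910.
Posterior probability = odds/(1+odds) = 0.14910/1.1491 = 0.130.

Posterior probability ≈ 0.130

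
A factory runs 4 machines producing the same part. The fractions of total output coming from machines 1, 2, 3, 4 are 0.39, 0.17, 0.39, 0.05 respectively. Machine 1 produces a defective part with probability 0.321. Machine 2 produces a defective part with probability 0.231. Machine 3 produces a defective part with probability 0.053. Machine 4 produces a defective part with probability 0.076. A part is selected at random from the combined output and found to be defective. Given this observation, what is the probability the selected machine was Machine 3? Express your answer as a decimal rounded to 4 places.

P(defective|M1) = 0.321; P(defective|M2) = 0.231; P(defective|M3) = 0.053; P(defective|M4) = 0.076.
Prior × likelihood for each source: 0.39·0.321=0.1252, 0.17·0.231=0.03927, 0.39·0.053=0.02067, 0.05·0.076=0.003800. Summing gives P(defective) = 0.18893.
P(Machine 3 | defective) = 0.02067 / 0.18893 = 0.1094.

Posterior probability ≈ 0.1094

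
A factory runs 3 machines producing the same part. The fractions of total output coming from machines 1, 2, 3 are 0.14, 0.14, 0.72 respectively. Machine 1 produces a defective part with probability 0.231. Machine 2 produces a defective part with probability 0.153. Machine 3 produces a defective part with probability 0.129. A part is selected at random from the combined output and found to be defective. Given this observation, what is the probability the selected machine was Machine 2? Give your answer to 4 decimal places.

P(defective|M1) = 0.231; P(defective|M2) = 0.153; P(defective|M3) = 0.129.
Prior × likelihood for each source: 0.14·0.231=0.03234, 0.14·0.153=0.02142, 0.72·0.129=0.09288. Summing gives P(defective) = 0.14664.
P(Machine 2 | defective) = 0.02142 / 0.14664 = 0.1461.

Posterior probability ≈ 0.1461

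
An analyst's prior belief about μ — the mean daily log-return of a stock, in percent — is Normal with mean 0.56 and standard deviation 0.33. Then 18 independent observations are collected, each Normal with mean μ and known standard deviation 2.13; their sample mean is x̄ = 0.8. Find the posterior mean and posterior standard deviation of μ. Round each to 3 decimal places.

With known σ, the Normal prior is conjugate. Weight on the data is w = (n/σ²)/(n/σ² + 1/τ₀²) = 3.96747/(3.96747+9.18274) = 0.30170.
Posterior mean = w·x̄ + (1−w)·μ₀ = 0.30170·0.8 + 0.69830·0.56 = 0.632. Posterior variance = 1/(3.96747+9.18274) = 0.0760445, so SD = 0.276.

Posterior mean ≈ 0.632; posterior SD ≈ 0.276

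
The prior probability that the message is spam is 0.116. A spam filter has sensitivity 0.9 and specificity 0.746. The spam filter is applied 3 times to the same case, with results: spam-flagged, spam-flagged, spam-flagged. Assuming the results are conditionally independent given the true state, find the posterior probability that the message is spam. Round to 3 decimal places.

Posterior P(H) ≈ 0.854

Let H be the event that the message is spam; start with P(H) = 0.116. P('spam-flagged'|H) = 0.9, P('spam-flagged'|¬H) = 0.254.
Update on result 1 ('spam-flagged'): P(H) ← 0.9·0.1160 / (0.9·0.1160 + 0.254·0.8840) = 0.10440/0.32894 = 0.3174.
Update on result 2 ('spam-flagged'): P(H) ← 0.9·0.3174 / (0.9·0.3174 + 0.254·0.6826) = 0.28565/0.45903 = 0.6223.
Update on result 3 ('spam-flagged'): P(H) ← 0.9·0.6223 / (0.9·0.6223 + 0.254·0.3777) = 0.56006/0.65600 = 0.8537.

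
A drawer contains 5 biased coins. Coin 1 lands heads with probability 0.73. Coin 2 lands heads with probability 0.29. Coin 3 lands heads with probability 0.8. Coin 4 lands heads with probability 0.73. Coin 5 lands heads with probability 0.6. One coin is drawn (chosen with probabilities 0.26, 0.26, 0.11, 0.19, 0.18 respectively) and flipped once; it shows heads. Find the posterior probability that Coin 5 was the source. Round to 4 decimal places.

Tabulate prior·likelihood by source: [1] prior 0.26, lik 0.73, product 0.1898; [2] prior 0.26, lik 0.29, product 0.07540; [3] prior 0.11, lik 0.8, product 0.08800; [4] prior 0.19, lik 0.73, product 0.1387; [5] prior 0.18, lik 0.6, product 0.1080.
Normalizing constant = 0.59990; the posterior for Coin 5 is its product over the sum, 0.1080/0.59990 = 0.1800.

Posterior probability ≈ 0.1800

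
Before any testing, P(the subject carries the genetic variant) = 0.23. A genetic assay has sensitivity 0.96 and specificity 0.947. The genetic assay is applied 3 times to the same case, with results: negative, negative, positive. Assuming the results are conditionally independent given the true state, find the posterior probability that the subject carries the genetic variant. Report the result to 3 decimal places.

Posterior P(H) ≈ 0.010

Let H be the event that the subject carries the genetic variant; start with P(H) = 0.23. P('positive'|H) = 0.96, P('positive'|¬H) = 0.053.
Update on result 1 ('negative'): P(H) ← 0.04·0.2300 / (0.04·0.2300 + 0.947·0.7700) = 0.0092000/0.73839 = 0.0125.
Update on result 2 ('negative'): P(H) ← 0.04·0.0125 / (0.04·0.0125 + 0.947·0.9875) = 0.00049838/0.93570 = 0.0005.
Update on result 3 ('positive'): P(H) ← 0.96·0.0005 / (0.96·0.0005 + 0.053·0.9995) = 0.00051132/0.053483 = 0.0096.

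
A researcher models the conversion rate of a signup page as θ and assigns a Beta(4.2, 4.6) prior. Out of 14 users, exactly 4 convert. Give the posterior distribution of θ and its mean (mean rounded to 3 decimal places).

Observing 4 successes and 10 failures updates Beta(4.2, 4.6) by adding the success and failure counts to the two shape parameters: α = 4.2+4 = 8.2, β = 4.6+10 = 14.6.
E[θ | data] = 8.2/(8.2+14.6) = 0.360.

Posterior: Beta(8.2, 14.6); mean ≈ 0.360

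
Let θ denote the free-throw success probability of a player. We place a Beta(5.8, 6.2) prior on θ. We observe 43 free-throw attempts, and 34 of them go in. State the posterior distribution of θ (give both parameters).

Posterior: Beta(39.8, 15.2)

The binomial likelihood is conjugate to the Beta prior: with 34 successes and 9 failures, the posterior is Beta(5.8+34, 6.2+9) = Beta(39.8, 15.2).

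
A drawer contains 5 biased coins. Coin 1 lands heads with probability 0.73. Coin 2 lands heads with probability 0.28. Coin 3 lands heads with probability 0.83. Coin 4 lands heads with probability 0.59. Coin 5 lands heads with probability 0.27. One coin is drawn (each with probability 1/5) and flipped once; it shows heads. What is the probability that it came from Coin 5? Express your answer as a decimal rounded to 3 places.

P(heads|C1) = 0.73; P(heads|C2) = 0.28; P(heads|C3) = 0.83; P(heads|C4) = 0.59; P(heads|C5) = 0.27.
Prior × likelihood for each source: 0.2·0.73=0.1460, 0.2·0.28=0.05600, 0.2·0.83=0.1660, 0.2·0.59=0.1180, 0.2·0.27=0.05400. Summing gives P(heads) = 0.54000.
P(Coin 5 | heads) = 0.05400 / 0.54000 = 0.100.

Posterior probability ≈ 0.100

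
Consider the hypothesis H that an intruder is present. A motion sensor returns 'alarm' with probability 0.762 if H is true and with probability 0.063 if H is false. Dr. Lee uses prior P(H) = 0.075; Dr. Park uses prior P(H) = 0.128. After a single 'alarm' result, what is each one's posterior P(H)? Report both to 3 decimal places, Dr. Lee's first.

Dr. Lee: 0.495; Dr. Park: 0.640

The likelihood ratio for an 'alarm' result is 0.762/0.063 = 12.095.
Dr. Lee: prior odds 0.075/0.925 = 0.081081; posterior odds 0.98069; posterior probability 0.495.
Dr. Park: prior odds 0.128/0.872 = 0.14679; posterior odds 1.7754; posterior probability 0.640.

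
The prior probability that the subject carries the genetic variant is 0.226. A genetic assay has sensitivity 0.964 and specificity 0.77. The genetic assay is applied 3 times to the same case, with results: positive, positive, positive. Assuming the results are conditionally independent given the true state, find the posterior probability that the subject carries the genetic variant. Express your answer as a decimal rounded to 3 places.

Posterior P(H) ≈ 0.956

Let H be the event that the subject carries the genetic variant; start with P(H) = 0.226. P('positive'|H) = 0.964, P('positive'|¬H) = 0.23.
Update on result 1 ('positive'): P(H) ← 0.964·0.2260 / (0.964·0.2260 + 0.23·0.7740) = 0.21786/0.39588 = 0.5503.
Update on result 2 ('positive'): P(H) ← 0.964·0.5503 / (0.964·0.5503 + 0.23·0.4497) = 0.53051/0.63394 = 0.8369.
Update on result 3 ('positive'): P(H) ← 0.964·0.8369 / (0.964·0.8369 + 0.23·0.1631) = 0.80673/0.84425 = 0.9556.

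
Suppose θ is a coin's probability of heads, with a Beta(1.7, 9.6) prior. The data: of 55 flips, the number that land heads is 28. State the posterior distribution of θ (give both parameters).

Posterior: Beta(29.7, 36.6)

The binomial likelihood is conjugate to the Beta prior: with 28 successes and 27 failures, the posterior is Beta(1.7+28, 9.6+27) = Beta(29.7, 36.6).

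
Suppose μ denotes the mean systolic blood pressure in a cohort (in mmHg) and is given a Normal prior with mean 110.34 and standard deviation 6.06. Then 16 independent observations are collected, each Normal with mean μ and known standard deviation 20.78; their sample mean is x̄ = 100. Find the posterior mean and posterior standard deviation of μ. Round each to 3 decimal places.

Posterior mean ≈ 104.380; posterior SD ≈ 3.944

With known σ, the Normal prior is conjugate. Weight on the data is w = (n/σ²)/(n/σ² + 1/τ₀²) = 0.0370535/(0.0370535+0.0272304) = 0.57640.
Posterior mean = w·x̄ + (1−w)·μ₀ = 0.57640·100 + 0.42360·110.34 = 104.380. Posterior variance = 1/(0.0370535+0.0272304) = 15.5560, so SD = 3.944.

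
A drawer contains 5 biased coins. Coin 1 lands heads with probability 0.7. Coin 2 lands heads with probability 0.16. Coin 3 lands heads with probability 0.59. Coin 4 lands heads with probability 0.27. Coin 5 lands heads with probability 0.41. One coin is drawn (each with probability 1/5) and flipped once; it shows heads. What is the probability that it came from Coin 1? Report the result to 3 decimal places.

Posterior probability ≈ 0.329

P(heads|C1) = 0.7; P(heads|C2) = 0.16; P(heads|C3) = 0.59; P(heads|C4) = 0.27; P(heads|C5) = 0.41.
Prior × likelihood for each source: 0.2·0.7=0.1400, 0.2·0.16=0.03200, 0.2·0.59=0.1180, 0.2·0.27=0.05400, 0.2·0.41=0.08200. Summing gives P(heads) = 0.42600.
P(Coin 1 | heads) = 0.1400 / 0.42600 = 0.329.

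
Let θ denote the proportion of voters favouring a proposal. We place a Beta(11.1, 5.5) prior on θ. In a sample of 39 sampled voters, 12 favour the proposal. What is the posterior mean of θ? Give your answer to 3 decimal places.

Posterior mean ≈ 0.415

The binomial likelihood is conjugate to the Beta prior: with 12 successes and 27 failures, the posterior is Beta(11.1+12, 5.5+27) = Beta(23.1, 32.5).
E[θ | data] = 23.1/(23.1+32.5) = 0.415.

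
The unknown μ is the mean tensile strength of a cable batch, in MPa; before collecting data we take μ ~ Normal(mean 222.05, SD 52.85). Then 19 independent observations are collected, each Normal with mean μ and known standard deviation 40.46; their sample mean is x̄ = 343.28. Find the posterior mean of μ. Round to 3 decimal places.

Posterior mean ≈ 339.652

With known σ, the Normal prior is conjugate. Weight on the data is w = (n/σ²)/(n/σ² + 1/τ₀²) = 0.0116065/(0.0116065+0.00035802) = 0.97008.
Posterior mean = w·x̄ + (1−w)·μ₀ = 0.97008·343.28 + 0.029924·222.05 = 339.652.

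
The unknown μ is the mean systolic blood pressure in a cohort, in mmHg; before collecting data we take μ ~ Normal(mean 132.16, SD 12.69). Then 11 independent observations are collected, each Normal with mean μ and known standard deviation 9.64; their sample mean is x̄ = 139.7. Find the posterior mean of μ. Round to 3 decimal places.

Posterior mean ≈ 139.324

With known σ, the Normal prior is conjugate. Weight on the data is w = (n/σ²)/(n/σ² + 1/τ₀²) = 0.118369/(0.118369+0.00620979) = 0.95015.
Posterior mean = w·x̄ + (1−w)·μ₀ = 0.95015·139.7 + 0.049846·132.16 = 139.324.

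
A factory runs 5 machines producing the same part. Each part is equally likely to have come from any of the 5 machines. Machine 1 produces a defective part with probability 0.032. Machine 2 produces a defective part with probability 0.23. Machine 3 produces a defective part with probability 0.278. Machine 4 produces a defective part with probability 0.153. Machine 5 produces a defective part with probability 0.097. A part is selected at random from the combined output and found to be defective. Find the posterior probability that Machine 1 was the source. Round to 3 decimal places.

Posterior probability ≈ 0.041

P(defective|M1) = 0.032; P(defective|M2) = 0.23; P(defective|M3) = 0.278; P(defective|M4) = 0.153; P(defective|M5) = 0.097.
Prior × likelihood for each source: 0.2·0.032=0.006400, 0.2·0.23=0.04600, 0.2·0.278=0.05560, 0.2·0.153=0.03060, 0.2·0.097=0.01940. Summing gives P(defective) = 0.15800.
P(Machine 1 | defective) = 0.006400 / 0.15800 = 0.041.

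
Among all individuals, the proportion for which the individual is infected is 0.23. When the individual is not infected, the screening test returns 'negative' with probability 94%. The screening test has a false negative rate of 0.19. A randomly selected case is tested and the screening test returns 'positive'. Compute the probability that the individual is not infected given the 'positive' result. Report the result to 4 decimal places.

P(¬H | E) ≈ 0.1987

Write H for 'the individual is infected'. Prior odds H:¬H = 0.23/0.77 = 0.29870. For the 'positive' outcome, the likelihood ratio is 0.81/0.06 = 13.500.
Posterior odds = 0.29870 × 13.500 = 4.0325, so P(H|E) = 4.0325/(1+4.0325) = 0.8013. Then P(¬H|E) = 1 − 0.8013 = 0.1987.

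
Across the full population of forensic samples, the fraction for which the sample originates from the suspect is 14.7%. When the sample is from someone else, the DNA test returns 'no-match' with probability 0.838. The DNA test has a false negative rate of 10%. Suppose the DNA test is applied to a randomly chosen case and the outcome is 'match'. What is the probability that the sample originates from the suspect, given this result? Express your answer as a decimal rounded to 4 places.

P(H | E) ≈ 0.4891

Write H for 'the sample originates from the suspect'. Prior odds H:¬H = 0.147/0.853 = 0.17233. For the 'match' outcome, the likelihood ratio is 0.9/0.162 = 5.5556.
Posterior odds = 0.17233 × 5.5556 = 0.95741, so P(H|E) = 0.95741/(1+0.95741) = 0.4891.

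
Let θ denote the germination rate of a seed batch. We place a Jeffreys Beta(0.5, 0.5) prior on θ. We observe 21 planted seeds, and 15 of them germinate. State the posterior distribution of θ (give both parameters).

Observing 15 successes and 6 failures updates Beta(0.5, 0.5) by adding the success and failure counts to the two shape parameters: α = 0.5+15 = 15.5, β = 0.5+6 = 6.5.

Posterior: Beta(15.5, 6.5)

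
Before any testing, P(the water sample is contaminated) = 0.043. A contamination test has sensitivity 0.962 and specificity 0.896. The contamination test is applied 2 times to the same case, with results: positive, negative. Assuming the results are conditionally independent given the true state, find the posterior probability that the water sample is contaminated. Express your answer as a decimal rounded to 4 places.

Let H be the event that the water sample is contaminated; start with P(H) = 0.043. P('positive'|H) = 0.962, P('positive'|¬H) = 0.104.
Update on result 1 ('positive'): P(H) ← 0.962·0.0430 / (0.962·0.0430 + 0.104·0.9570) = 0.041366/0.14089 = 0.2936.
Update on result 2 ('negative'): P(H) ← 0.038·0.2936 / (0.038·0.2936 + 0.896·0.7064) = 0.011157/0.64409 = 0.0173.

Posterior P(H) ≈ 0.0173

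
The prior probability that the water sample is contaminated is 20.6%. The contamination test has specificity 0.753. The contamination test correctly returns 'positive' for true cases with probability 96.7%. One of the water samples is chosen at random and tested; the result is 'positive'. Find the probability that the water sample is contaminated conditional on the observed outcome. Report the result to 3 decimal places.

P(H | E) ≈ 0.504

Let H be the event that the water sample is contaminated. P(H) = 0.206, so P(¬H) = 0.794. With E the 'positive' result, P(E|H) = 0.967 and P(E|¬H) = 0.247.
P(E) = 0.967·0.206 + 0.247·0.794 = 0.19920 + 0.19612 = 0.39532.
By Bayes' theorem, P(H|E) = 0.19920 / 0.39532 = 0.504.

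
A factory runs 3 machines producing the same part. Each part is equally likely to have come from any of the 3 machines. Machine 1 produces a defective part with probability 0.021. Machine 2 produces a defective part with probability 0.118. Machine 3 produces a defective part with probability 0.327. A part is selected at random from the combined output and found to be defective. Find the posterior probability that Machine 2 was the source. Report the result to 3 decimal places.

Tabulate prior·likelihood by source: [1] prior 0.333333, lik 0.021, product 0.007000; [2] prior 0.333333, lik 0.118, product 0.03933; [3] prior 0.333333, lik 0.327, product 0.1090.
Normalizing constant = 0.15533; the posterior for Machine 2 is its product over the sum, 0.03933/0.15533 = 0.253.

Posterior probability ≈ 0.253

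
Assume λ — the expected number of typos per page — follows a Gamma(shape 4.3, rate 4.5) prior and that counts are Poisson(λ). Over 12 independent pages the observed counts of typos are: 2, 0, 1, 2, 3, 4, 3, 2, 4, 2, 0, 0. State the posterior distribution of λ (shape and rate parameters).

Posterior: Gamma(shape=27.3, rate=16.5)

The Poisson likelihood adds the total count to the shape and the number of exposure periods to the rate. Here ∑xᵢ = 23 and n = 12, so shape 4.3→27.3 and rate 4.5→16.5.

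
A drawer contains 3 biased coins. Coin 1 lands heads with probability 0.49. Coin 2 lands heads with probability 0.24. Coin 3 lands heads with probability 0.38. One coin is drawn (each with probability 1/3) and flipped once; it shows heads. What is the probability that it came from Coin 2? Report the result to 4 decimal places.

Tabulate prior·likelihood by source: [1] prior 0.333333, lik 0.49, product 0.1633; [2] prior 0.333333, lik 0.24, product 0.08000; [3] prior 0.333333, lik 0.38, product 0.1267.
Normalizing constant = 0.37000; the posterior for Coin 2 is its product over the sum, 0.08000/0.37000 = 0.2162.

Posterior probability ≈ 0.2162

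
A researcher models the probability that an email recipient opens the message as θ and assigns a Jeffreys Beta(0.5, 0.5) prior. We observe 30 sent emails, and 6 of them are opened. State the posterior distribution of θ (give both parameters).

Observing 6 successes and 24 failures updates Beta(0.5, 0.5) by adding the success and failure counts to the two shape parameters: α = 0.5+6 = 6.5, β = 0.5+24 = 24.5.

Posterior: Beta(6.5, 24.5)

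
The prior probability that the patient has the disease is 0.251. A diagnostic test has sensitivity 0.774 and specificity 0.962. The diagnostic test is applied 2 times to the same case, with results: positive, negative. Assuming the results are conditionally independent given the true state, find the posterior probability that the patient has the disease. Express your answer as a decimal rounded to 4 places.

Let H be the event that the patient has the disease; start with P(H) = 0.251. P('positive'|H) = 0.774, P('positive'|¬H) = 0.038.
Update on result 1 ('positive'): P(H) ← 0.774·0.2510 / (0.774·0.2510 + 0.038·0.7490) = 0.19427/0.22274 = 0.8722.
Update on result 2 ('negative'): P(H) ← 0.226·0.8722 / (0.226·0.8722 + 0.962·0.1278) = 0.19712/0.32005 = 0.6159.

Posterior P(H) ≈ 0.6159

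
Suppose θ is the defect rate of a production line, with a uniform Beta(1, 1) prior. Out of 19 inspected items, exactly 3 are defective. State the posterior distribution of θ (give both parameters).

Posterior: Beta(4, 17)

The binomial likelihood is conjugate to the Beta prior: with 3 successes and 16 failures, the posterior is Beta(1+3, 1+16) = Beta(4, 17).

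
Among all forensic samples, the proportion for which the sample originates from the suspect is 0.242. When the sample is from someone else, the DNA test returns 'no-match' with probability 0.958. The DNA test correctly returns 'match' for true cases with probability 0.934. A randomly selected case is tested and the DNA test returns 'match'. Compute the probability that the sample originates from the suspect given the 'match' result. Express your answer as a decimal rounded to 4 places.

Let H be the event that the sample originates from the suspect. P(H) = 0.242, so P(¬H) = 0.758. With E the 'match' result, P(E|H) = 0.934 and P(E|¬H) = 0.042.
P(E) = 0.934·0.242 + 0.042·0.758 = 0.22603 + 0.031836 = 0.25786.
By Bayes' theorem, P(H|E) = 0.22603 / 0.25786 = 0.8765.

P(H | E) ≈ 0.8765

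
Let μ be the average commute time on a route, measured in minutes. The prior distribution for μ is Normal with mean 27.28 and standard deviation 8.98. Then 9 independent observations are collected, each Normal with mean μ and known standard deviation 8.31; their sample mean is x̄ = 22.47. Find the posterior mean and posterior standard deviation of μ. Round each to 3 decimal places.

Posterior mean ≈ 22.888; posterior SD ≈ 2.647

Prior precision 1/τ₀² = 1/8.98² = 0.0124007; data precision n/σ² = 9/8.31² = 0.130329.
Posterior precision = 0.0124007 + 0.130329 = 0.142730, giving posterior SD = 1/√0.142730 = 2.647.
Posterior mean = (0.0124007·27.28 + 0.130329·22.47) / 0.142730 = 22.888.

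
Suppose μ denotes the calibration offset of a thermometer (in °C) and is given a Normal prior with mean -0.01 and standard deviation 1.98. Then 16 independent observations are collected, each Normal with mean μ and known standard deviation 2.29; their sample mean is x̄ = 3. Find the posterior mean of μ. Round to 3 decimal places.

Prior precision 1/τ₀² = 1/1.98² = 0.255076; data precision n/σ² = 16/2.29² = 3.05105.
Posterior precision = 0.255076 + 3.05105 = 3.30612.
Posterior mean = (0.255076·-0.01 + 3.05105·3) / 3.30612 = 2.768.

Posterior mean ≈ 2.768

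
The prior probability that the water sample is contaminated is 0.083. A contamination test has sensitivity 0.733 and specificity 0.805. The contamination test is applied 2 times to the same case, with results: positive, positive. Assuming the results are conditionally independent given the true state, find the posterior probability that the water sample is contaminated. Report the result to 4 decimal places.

With H the event that the water sample is contaminated, the joint likelihood of the observed sequence is P(data|H) = 0.733·0.733 = 0.53729 and P(data|¬H) = 0.195·0.195 = 0.038025.
Bayes: P(H|data) = 0.083·0.53729 / (0.083·0.53729 + 0.917·0.038025) = 0.044595/0.079464 = 0.5612.

Posterior P(H) ≈ 0.5612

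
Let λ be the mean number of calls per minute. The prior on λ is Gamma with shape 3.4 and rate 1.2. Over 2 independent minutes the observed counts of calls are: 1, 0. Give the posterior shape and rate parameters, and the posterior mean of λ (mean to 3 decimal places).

Total count ∑xᵢ = 1 over n = 2 minutes.
Gamma is conjugate to the Poisson likelihood: posterior is Gamma(shape = 3.4+1 = 4.4, rate = 1.2+2 = 3.2).
Posterior mean = shape/rate = 4.4/3.2 = 1.375.

Posterior: Gamma(shape=4.4, rate=3.2); mean ≈ 1.375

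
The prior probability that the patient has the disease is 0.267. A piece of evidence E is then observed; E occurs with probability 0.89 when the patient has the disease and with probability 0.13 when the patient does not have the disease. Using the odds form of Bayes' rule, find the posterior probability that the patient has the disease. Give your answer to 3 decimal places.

Posterior probability ≈ 0.714

Prior odds = 0.267/(1−0.267) = 0.36426.
Likelihood ratio for E = 0.89/0.13 = 6.8462.
Posterior odds = prior odds × LR = 2.4938.
Posterior probability = odds/(1+odds) = 2.4938/3.4938 = 0.714.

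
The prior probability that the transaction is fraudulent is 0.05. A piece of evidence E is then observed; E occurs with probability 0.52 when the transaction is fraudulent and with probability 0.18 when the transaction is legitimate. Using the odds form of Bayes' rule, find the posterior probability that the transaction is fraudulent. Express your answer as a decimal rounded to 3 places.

Prior odds = 0.05/(1−0.05) = 0.052632.
Likelihood ratio for E = 0.52/0.18 = 2.8889.
Posterior odds = prior odds × LR = 0.15205.
Posterior probability = odds/(1+odds) = 0.15205/1.1520 = 0.132.

Posterior probability ≈ 0.132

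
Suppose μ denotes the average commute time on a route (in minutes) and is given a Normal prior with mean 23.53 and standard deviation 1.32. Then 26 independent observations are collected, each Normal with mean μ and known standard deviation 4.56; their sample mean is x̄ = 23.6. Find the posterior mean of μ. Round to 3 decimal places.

Posterior mean ≈ 23.578

Prior precision 1/τ₀² = 1/1.32² = 0.573921; data precision n/σ² = 26/4.56² = 1.25038.
Posterior precision = 0.573921 + 1.25038 = 1.82431.
Posterior mean = (0.573921·23.53 + 1.25038·23.6) / 1.82431 = 23.578.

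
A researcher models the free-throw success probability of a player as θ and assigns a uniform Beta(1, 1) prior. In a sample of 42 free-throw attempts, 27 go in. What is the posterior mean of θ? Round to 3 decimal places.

Posterior mean ≈ 0.636

The binomial likelihood is conjugate to the Beta prior: with 27 successes and 15 failures, the posterior is Beta(1+27, 1+15) = Beta(28, 16).
Posterior mean = α/(α+β) = 28/44 = 0.636.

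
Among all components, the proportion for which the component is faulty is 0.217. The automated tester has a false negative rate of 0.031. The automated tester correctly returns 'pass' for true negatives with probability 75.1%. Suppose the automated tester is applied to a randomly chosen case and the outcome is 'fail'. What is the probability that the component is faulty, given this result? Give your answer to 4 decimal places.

Let H be the event that the component is faulty. P(H) = 0.217, so P(¬H) = 0.783. With E the 'fail' result, P(E|H) = 0.969 and P(E|¬H) = 0.249.
P(E) = 0.969·0.217 + 0.249·0.783 = 0.21027 + 0.19497 = 0.40524.
By Bayes' theorem, P(H|E) = 0.21027 / 0.40524 = 0.5189.

P(H | E) ≈ 0.5189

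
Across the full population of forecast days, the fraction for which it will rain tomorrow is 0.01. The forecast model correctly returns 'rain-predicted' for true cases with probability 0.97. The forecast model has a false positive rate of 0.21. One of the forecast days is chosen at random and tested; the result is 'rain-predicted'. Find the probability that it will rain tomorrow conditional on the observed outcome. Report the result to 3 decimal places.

Let H be the event that it will rain tomorrow. P(H) = 0.01, so P(¬H) = 0.99. With E the 'rain-predicted' result, P(E|H) = 0.97 and P(E|¬H) = 0.21.
P(E) = 0.97·0.01 + 0.21·0.99 = 0.0097000 + 0.20790 = 0.21760.
By Bayes' theorem, P(H|E) = 0.0097000 / 0.21760 = 0.045.

P(H | E) ≈ 0.045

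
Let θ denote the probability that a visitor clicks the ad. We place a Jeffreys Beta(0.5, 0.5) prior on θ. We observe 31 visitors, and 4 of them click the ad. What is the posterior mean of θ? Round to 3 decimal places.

Posterior mean ≈ 0.141

The binomial likelihood is conjugate to the Beta prior: with 4 successes and 27 failures, the posterior is Beta(0.5+4, 0.5+27) = Beta(4.5, 27.5).
E[θ | data] = 4.5/(4.5+27.5) = 0.141.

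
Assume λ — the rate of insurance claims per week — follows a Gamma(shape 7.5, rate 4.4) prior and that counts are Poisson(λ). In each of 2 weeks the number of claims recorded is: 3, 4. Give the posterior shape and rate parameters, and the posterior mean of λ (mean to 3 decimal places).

Posterior: Gamma(shape=14.5, rate=6.4); mean ≈ 2.266

The Poisson likelihood adds the total count to the shape and the number of exposure periods to the rate. Here ∑xᵢ = 7 and n = 2, so shape 7.5→14.5 and rate 4.4→6.4.
Posterior mean = shape/rate = 14.5/6.4 = 2.266.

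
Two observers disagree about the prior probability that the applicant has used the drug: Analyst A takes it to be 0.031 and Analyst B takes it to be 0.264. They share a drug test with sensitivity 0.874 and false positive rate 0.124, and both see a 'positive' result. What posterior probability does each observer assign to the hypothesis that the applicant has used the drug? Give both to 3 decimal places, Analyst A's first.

Analyst A: 0.184; Analyst B: 0.717

The likelihood ratio for a 'positive' result is 0.874/0.124 = 7.0484.
Analyst A: prior odds 0.031/0.969 = 0.031992; posterior odds 0.22549; posterior probability 0.184.
Analyst B: prior odds 0.264/0.736 = 0.35870; posterior odds 2.5282; posterior probability 0.717.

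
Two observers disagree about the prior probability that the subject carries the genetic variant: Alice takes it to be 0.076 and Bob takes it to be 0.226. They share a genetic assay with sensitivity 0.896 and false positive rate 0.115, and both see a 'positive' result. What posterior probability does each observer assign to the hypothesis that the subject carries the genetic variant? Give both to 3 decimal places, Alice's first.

The likelihood ratio for a 'positive' result is 0.896/0.115 = 7.7913.
Alice: prior odds 0.076/0.924 = 0.082251; posterior odds 0.64084; posterior probability 0.391.
Bob: prior odds 0.226/0.774 = 0.29199; posterior odds 2.2750; posterior probability 0.695.

Alice: 0.391; Bob: 0.695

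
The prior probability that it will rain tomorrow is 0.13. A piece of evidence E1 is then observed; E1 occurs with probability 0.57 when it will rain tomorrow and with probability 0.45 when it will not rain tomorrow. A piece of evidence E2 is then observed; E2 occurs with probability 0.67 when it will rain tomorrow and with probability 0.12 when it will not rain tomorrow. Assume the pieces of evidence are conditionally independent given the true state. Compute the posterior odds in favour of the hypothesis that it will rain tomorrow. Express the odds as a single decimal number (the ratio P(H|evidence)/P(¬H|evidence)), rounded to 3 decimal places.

Prior odds = 0.13/(1−0.13) = 0.14943. In log-odds, ln(0.14943) = -1.9010.
Add log likelihood ratios: ln(1.2667) + ln(5.5833) = 1.9562.
Posterior log-odds = 0.055216, so posterior odds = exp(0.055216) = 1.0568.

Posterior odds ≈ 1.057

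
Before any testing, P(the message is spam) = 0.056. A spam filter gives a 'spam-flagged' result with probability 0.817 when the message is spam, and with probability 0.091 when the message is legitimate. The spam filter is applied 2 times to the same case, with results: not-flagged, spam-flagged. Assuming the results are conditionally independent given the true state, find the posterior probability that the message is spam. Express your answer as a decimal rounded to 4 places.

Posterior P(H) ≈ 0.0968

Let H be the event that the message is spam; start with P(H) = 0.056. P('spam-flagged'|H) = 0.817, P('spam-flagged'|¬H) = 0.091.
Update on result 1 ('not-flagged'): P(H) ← 0.183·0.0560 / (0.183·0.0560 + 0.909·0.9440) = 0.010248/0.86834 = 0.0118.
Update on result 2 ('spam-flagged'): P(H) ← 0.817·0.0118 / (0.817·0.0118 + 0.091·0.9882) = 0.0096420/0.099568 = 0.0968.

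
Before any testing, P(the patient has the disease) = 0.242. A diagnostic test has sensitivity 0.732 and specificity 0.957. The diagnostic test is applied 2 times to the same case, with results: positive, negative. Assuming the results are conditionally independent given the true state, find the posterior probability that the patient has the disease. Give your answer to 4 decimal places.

Posterior P(H) ≈ 0.6035

With H the event that the patient has the disease, the joint likelihood of the observed sequence is P(data|H) = 0.732·0.268 = 0.19618 and P(data|¬H) = 0.043·0.957 = 0.041151.
Bayes: P(H|data) = 0.242·0.19618 / (0.242·0.19618 + 0.758·0.041151) = 0.047475/0.078667 = 0.6035.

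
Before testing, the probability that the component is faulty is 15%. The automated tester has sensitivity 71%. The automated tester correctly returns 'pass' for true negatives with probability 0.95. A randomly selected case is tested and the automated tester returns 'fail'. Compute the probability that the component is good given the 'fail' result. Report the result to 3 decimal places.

Let H be the event that the component is faulty. P(H) = 0.15, so P(¬H) = 0.85. With E the 'fail' result, P(E|H) = 0.71 and P(E|¬H) = 0.05.
P(E) = 0.71·0.15 + 0.05·0.85 = 0.10650 + 0.042500 = 0.14900.
By Bayes' theorem, P(H|E) = 0.10650 / 0.14900 = 0.715. Hence P(¬H|E) = 1 − 0.715 = 0.285.

P(¬H | E) ≈ 0.285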